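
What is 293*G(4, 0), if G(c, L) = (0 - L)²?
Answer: 0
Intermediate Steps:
G(c, L) = L² (G(c, L) = (-L)² = L²)
293*G(4, 0) = 293*0² = 293*0 = 0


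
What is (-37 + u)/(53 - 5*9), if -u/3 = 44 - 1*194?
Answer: 413/8 ≈ 51.625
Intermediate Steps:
u = 450 (u = -3*(44 - 1*194) = -3*(44 - 194) = -3*(-150) = 450)
(-37 + u)/(53 - 5*9) = (-37 + 450)/(53 - 5*9) = 413/(53 - 45) = 413/8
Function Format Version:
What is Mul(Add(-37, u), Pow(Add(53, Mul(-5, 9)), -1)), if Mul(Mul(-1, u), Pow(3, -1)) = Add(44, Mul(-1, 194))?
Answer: Rational(413, 8) ≈ 51.625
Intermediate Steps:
u = 450 (u = Mul(-3, Add(44, Mul(-1, 194))) = Mul(-3, Add(44, -194)) = Mul(-3, -150) = 450)
Mul(Add(-37, u), Pow(Add(53, Mul(-5, 9)), -1)) = Mul(Add(-37, 450), Pow(Add(53, Mul(-5, 9)), -1)) = Mul(413, Pow(Add(53, -45), -1)) = Mul(413, Pow(8, -1)) = Mul(413, Rational(1, 8)) = Rational(413, 8)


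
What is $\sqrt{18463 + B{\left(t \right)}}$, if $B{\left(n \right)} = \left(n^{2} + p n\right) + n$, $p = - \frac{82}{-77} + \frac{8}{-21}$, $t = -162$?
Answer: $\frac{\sqrt{263450341}}{77} \approx 210.79$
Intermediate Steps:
$p = \frac{158}{231}$ ($p = \left(-82\right) \left(- \frac{1}{77}\right) + 8 \left(- \frac{1}{21}\right) = \frac{82}{77} - \frac{8}{21} = \frac{158}{231} \approx 0.68398$)
$B{\left(n \right)} = n^{2} + \frac{389 n}{231}$ ($B{\left(n \right)} = \left(n^{2} + \frac{158 n}{231}\right) + n = n^{2} + \frac{389 n}{231}$)
$\sqrt{18463 + B{\left(t \right)}} = \sqrt{18463 + \frac{1}{231} \left(-162\right) \left(389 + 231 \left(-162\right)\right)} = \sqrt{18463 + \frac{1}{231} \left(-162\right) \left(389 - 37422\right)} = \sqrt{18463 + \frac{1}{231} \left(-162\right) \left(-37033\right)} = \sqrt{18463 + \frac{1999782}{77}} = \sqrt{\frac{3421433}{77}} = \frac{\sqrt{263450341}}{77}$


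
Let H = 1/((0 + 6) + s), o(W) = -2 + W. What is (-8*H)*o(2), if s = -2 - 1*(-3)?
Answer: 0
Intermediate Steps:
s = 1 (s = -2 + 3 = 1)
H = 1/7 (H = 1/((0 + 6) + 1) = 1/(6 + 1) = 1/7 ≈ 0.14286)
(-8*H)*o(2) = (-8*1/7)*(-2 + 2) = -8/7*0 = 0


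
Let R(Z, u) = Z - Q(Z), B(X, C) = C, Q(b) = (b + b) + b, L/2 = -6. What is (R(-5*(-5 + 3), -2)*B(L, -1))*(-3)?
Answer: -60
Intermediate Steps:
L = -12 (L = 2*(-6) = -12)
Q(b) = 3*b (Q(b) = 2*b + b = 3*b)
R(Z, u) = -2*Z (R(Z, u) = Z - 3*Z = -2*Z)
(R(-5*(-5 + 3), -2)*B(L, -1))*(-3) = (-(-10)*(-5 + 3)*(-1))*(-3) = (-(-10)*(-2)*(-1))*(-3) = (-2*10*(-1))*(-3) = -20*(-1)*(-3) = 20*(-3) = -60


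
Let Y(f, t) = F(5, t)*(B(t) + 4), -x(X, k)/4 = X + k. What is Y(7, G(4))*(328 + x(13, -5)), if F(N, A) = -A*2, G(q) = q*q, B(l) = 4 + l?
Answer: -227328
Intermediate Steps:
G(q) = q²
F(N, A) = -2*A
x(X, k) = -4*X - 4*k (x(X, k) = -4*(X + k) = -4*X - 4*k)
Y(f, t) = -2*t*(8 + t) (Y(f, t) = (-2*t)*((4 + t) + 4) = (-2*t)*(8 + t) = -2*t*(8 + t))
Y(7, G(4))*(328 + x(13, -5)) = (-2*4²*(8 + 4²))*(328 + (-4*13 - 4*(-5))) = (-2*16*(8 + 16))*(328 + (-52 + 20)) = (-2*16*24)*(328 - 32) = -768*296 = -227328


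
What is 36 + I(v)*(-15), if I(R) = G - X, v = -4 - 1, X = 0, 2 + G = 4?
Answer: 6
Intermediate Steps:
G = 2 (G = -2 + 4 = 2)
v = -5
I(R) = 2 (I(R) = 2 - 1*0 = 2 + 0 = 2)
36 + I(v)*(-15) = 36 + 2*(-15) = 36 - 30 = 6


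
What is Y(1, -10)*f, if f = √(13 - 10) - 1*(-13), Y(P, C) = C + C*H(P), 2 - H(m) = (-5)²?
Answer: 2860 + 220*√3 ≈ 3241.1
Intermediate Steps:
H(m) = -23 (H(m) = 2 - 1*(-5)² = 2 - 1*25 = 2 - 25 = -23)
Y(P, C) = -22*C (Y(P, C) = C + C*(-23) = C - 23*C = -22*C)
f = 13 + √3 (f = √3 + 13 = 13 + √3 ≈ 14.732)
Y(1, -10)*f = (-22*(-10))*(13 + √3) = 220*(13 + √3) = 2860 + 220*√3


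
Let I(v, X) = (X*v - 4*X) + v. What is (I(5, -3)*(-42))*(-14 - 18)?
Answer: 2688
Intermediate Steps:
I(v, X) = v - 4*X + X*v (I(v, X) = (-4*X + X*v) + v = v - 4*X + X*v)
(I(5, -3)*(-42))*(-14 - 18) = ((5 - 4*(-3) - 3*5)*(-42))*(-14 - 18) = ((5 + 12 - 15)*(-42))*(-32) = (2*(-42))*(-32) = -84*(-32) = 2688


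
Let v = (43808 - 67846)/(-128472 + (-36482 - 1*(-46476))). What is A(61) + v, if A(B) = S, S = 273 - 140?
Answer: 7890806/59239 ≈ 133.20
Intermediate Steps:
S = 133
A(B) = 133
v = 12019/59239 (v = -24038/(-128472 + (-36482 + 46476)) = -24038/(-128472 + 9994) = -24038/(-118478) = -24038*(-1/118478) = 12019/59239 ≈ 0.20289)
A(61) + v = 133 + 12019/59239 = 7890806/59239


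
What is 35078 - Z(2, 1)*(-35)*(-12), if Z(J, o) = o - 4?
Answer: 36338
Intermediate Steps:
Z(J, o) = -4 + o
35078 - Z(2, 1)*(-35)*(-12) = 35078 - (-4 + 1)*(-35)*(-12) = 35078 - (-3*(-35))*(-12) = 35078 - 105*(-12) = 35078 - 1*(-1260) = 35078 + 1260 = 36338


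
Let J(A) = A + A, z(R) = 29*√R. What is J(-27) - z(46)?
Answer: -54 - 29*√46 ≈ -250.69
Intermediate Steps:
J(A) = 2*A
J(-27) - z(46) = 2*(-27) - 29*√46 = -54 - 29*√46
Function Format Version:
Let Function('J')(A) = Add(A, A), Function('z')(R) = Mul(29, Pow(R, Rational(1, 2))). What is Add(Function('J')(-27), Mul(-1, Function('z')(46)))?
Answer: Add(-54, Mul(-29, Pow(46, Rational(1, 2)))) ≈ -250.69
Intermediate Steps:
Function('J')(A) = Mul(2, A)
Add(Function('J')(-27), Mul(-1, Function('z')(46))) = Add(Mul(2, -27), Mul(-1, Mul(29, Pow(46, Rational(1, 2))))) = Add(-54, Mul(-29, Pow(46, Rational(1, 2))))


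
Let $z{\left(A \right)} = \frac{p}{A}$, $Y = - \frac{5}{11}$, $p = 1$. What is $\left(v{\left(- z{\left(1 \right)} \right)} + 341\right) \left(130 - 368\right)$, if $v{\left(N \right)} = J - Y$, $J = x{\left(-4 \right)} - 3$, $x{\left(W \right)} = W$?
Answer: $- \frac{875602}{11} \approx -79600.0$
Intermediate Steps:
$Y = - \frac{5}{11}$ ($Y = \left(-5\right) \frac{1}{11} = - \frac{5}{11} \approx -0.45455$)
$J = -7$ ($J = -4 - 3 = -7$)
$z{\left(A \right)} = \frac{1}{A}$ ($z{\left(A \right)} = 1 \frac{1}{A} = \frac{1}{A}$)
$v{\left(N \right)} = - \frac{72}{11}$ ($v{\left(N \right)} = -7 - - \frac{5}{11} = -7 + \frac{5}{11} = - \frac{72}{11}$)
$\left(v{\left(- z{\left(1 \right)} \right)} + 341\right) \left(130 - 368\right) = \left(- \frac{72}{11} + 341\right) \left(130 - 368\right) = \frac{3679}{11} \left(-238\right) = - \frac{875602}{11}$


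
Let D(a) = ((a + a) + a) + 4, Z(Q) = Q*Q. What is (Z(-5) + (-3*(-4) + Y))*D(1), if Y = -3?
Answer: 238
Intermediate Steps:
Z(Q) = Q**2
D(a) = 4 + 3*a (D(a) = (2*a + a) + 4 = 3*a + 4 = 4 + 3*a)
(Z(-5) + (-3*(-4) + Y))*D(1) = ((-5)**2 + (-3*(-4) - 3))*(4 + 3*1) = (25 + (12 - 3))*(4 + 3) = (25 + 9)*7 = 34*7 = 238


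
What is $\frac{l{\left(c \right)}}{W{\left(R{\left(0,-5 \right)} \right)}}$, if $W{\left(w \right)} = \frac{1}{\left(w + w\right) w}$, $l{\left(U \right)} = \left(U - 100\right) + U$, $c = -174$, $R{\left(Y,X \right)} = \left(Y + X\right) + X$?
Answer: $-89600$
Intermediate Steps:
$R{\left(Y,X \right)} = Y + 2 X$ ($R{\left(Y,X \right)} = \left(X + Y\right) + X = Y + 2 X$)
$l{\left(U \right)} = -100 + 2 U$ ($l{\left(U \right)} = \left(-100 + U\right) + U = -100 + 2 U$)
$W{\left(w \right)} = \frac{1}{2 w^{2}}$ ($W{\left(w \right)} = \frac{1}{2 w w} = \frac{\frac{1}{2} \frac{1}{w}}{w} = \frac{1}{2 w^{2}}$)
$\frac{l{\left(c \right)}}{W{\left(R{\left(0,-5 \right)} \right)}} = \frac{-100 + 2 \left(-174\right)}{\frac{1}{2} \frac{1}{\left(0 + 2 \left(-5\right)\right)^{2}}} = \frac{-100 - 348}{\frac{1}{2} \frac{1}{\left(0 - 10\right)^{2}}} = - \frac{448}{\frac{1}{2} \cdot \frac{1}{100}} = - 448 \frac{1}{\frac{1}{200}} = \left(-448\right) 200 = -89600$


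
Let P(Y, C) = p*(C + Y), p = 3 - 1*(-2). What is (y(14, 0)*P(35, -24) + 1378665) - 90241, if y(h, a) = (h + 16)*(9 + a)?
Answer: 1303274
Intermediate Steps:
y(h, a) = (9 + a)*(16 + h) (y(h, a) = (16 + h)*(9 + a) = (9 + a)*(16 + h))
p = 5 (p = 3 + 2 = 5)
P(Y, C) = 5*C + 5*Y (P(Y, C) = 5*(C + Y) = 5*C + 5*Y)
(y(14, 0)*P(35, -24) + 1378665) - 90241 = ((144 + 9*14 + 16*0 + 0*14)*(5*(-24) + 5*35) + 1378665) - 90241 = ((144 + 126 + 0 + 0)*(-120 + 175) + 1378665) - 90241 = (270*55 + 1378665) - 90241 = (14850 + 1378665) - 90241 = 1393515 - 90241 = 1303274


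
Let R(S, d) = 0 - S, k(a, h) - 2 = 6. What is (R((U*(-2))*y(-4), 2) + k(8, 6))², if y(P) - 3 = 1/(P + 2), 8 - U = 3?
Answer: 1089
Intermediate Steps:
k(a, h) = 8 (k(a, h) = 2 + 6 = 8)
U = 5 (U = 8 - 1*3 = 8 - 3 = 5)
y(P) = 3 + 1/(2 + P) (y(P) = 3 + 1/(P + 2) = 3 + 1/(2 + P))
R(S, d) = -S
(R((U*(-2))*y(-4), 2) + k(8, 6))² = (-5*(-2)*(7 + 3*(-4))/(2 - 4) + 8)² = (-(-10)*(7 - 12)/(-2) + 8)² = (-(-10)*(-½*(-5)) + 8)² = (-(-10)*5/2 + 8)² = (-1*(-25) + 8)² = (25 + 8)² = 33² = 1089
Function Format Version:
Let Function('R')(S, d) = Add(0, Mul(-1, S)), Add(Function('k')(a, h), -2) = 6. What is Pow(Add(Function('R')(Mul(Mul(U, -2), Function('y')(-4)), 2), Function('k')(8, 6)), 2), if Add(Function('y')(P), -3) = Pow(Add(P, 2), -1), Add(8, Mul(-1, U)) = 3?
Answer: 1089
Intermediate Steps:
Function('k')(a, h) = 8 (Function('k')(a, h) = Add(2, 6) = 8)
U = 5 (U = Add(8, Mul(-1, 3)) = Add(8, -3) = 5)
Function('y')(P) = Add(3, Pow(Add(2, P), -1)) (Function('y')(P) = Add(3, Pow(Add(P, 2), -1)) = Add(3, Pow(Add(2, P), -1)))
Function('R')(S, d) = Mul(-1, S)
Pow(Add(Function('R')(Mul(Mul(U, -2), Function('y')(-4)), 2), Function('k')(8, 6)), 2) = Pow(Add(Mul(-1, Mul(Mul(5, -2), Mul(Pow(Add(2, -4), -1), Add(7, Mul(3, -4))))), 8), 2) = Pow(Add(Mul(-1, Mul(-10, Mul(Pow(-2, -1), Add(7, -12)))), 8), 2) = Pow(Add(Mul(-1, Mul(-10, Mul(Rational(-1, 2), -5))), 8), 2) = Pow(Add(Mul(-1, Mul(-10, Rational(5, 2))), 8), 2) = Pow(Add(Mul(-1, -25), 8), 2) = Pow(Add(25, 8), 2) = Pow(33, 2) = 1089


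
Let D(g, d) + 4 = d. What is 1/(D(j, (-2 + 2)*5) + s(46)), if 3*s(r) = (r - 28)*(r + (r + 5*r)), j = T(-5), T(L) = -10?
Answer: 1/1928 ≈ 0.00051867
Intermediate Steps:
j = -10
s(r) = 7*r*(-28 + r)/3 (s(r) = ((r - 28)*(r + (r + 5*r)))/3 = ((-28 + r)*(r + 6*r))/3 = ((-28 + r)*(7*r))/3 = (7*r*(-28 + r))/3 = 7*r*(-28 + r)/3)
D(g, d) = -4 + d
1/(D(j, (-2 + 2)*5) + s(46)) = 1/((-4 + (-2 + 2)*5) + (7/3)*46*(-28 + 46)) = 1/((-4 + 0*5) + (7/3)*46*18) = 1/((-4 + 0) + 1932) = 1/(-4 + 1932) = 1/1928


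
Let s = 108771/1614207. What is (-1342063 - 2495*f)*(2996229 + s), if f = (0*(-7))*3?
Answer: -2163644413766453654/538069 ≈ -4.0211e+12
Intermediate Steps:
s = 36257/538069 (s = 108771*(1/1614207) = 36257/538069 ≈ 0.067384)
f = 0 (f = 0*3 = 0)
(-1342063 - 2495*f)*(2996229 + s) = (-1342063 - 2495*0)*(2996229 + 36257/538069) = (-1342063 + 0)*(1612177978058/538069) = -1342063*1612177978058/538069 = -2163644413766453654/538069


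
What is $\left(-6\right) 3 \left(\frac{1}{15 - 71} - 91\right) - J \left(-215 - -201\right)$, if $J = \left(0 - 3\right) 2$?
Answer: $\frac{43521}{28} \approx 1554.3$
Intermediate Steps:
$J = -6$ ($J = \left(-3\right) 2 = -6$)
$\left(-6\right) 3 \left(\frac{1}{15 - 71} - 91\right) - J \left(-215 - -201\right) = \left(-6\right) 3 \left(\frac{1}{15 - 71} - 91\right) - - 6 \left(-215 - -201\right) = - 18 \left(\frac{1}{-56} - 91\right) - - 6 \left(-215 + 201\right) = - 18 \left(- \frac{1}{56} - 91\right) - \left(-6\right) \left(-14\right) = \left(-18\right) \left(- \frac{5097}{56}\right) - 84 = \frac{45873}{28} - 84 = \frac{43521}{28}$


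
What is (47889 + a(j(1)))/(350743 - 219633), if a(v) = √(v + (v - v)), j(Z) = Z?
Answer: 4789/13111 ≈ 0.36527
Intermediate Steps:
a(v) = √v (a(v) = √(v + 0) = √v)
(47889 + a(j(1)))/(350743 - 219633) = (47889 + √1)/(350743 - 219633) = (47889 + 1)/131110 = 47890*(1/131110) = 4789/13111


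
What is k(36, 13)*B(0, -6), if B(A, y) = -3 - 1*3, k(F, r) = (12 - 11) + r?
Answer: -84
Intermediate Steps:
k(F, r) = 1 + r
B(A, y) = -6 (B(A, y) = -3 - 3 = -6)
k(36, 13)*B(0, -6) = (1 + 13)*(-6) = 14*(-6) = -84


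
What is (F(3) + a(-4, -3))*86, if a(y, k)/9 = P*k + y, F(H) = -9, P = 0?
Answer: -3870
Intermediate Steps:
a(y, k) = 9*y (a(y, k) = 9*(0*k + y) = 9*(0 + y) = 9*y)
(F(3) + a(-4, -3))*86 = (-9 + 9*(-4))*86 = (-9 - 36)*86 = -45*86 = -3870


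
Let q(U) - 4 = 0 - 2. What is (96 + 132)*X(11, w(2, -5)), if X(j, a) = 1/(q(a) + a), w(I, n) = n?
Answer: -76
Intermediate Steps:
q(U) = 2 (q(U) = 4 + (0 - 2) = 4 - 2 = 2)
X(j, a) = 1/(2 + a)
(96 + 132)*X(11, w(2, -5)) = (96 + 132)/(2 - 5) = 228/(-3) = 228*(-⅓) = -76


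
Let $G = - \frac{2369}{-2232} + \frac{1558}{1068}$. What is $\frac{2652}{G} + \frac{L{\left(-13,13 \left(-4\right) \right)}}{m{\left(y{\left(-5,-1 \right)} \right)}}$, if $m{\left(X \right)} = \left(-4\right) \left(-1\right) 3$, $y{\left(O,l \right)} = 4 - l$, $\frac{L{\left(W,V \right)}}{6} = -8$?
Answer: $\frac{524811980}{500629} \approx 1048.3$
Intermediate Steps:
$L{\left(W,V \right)} = -48$ ($L{\left(W,V \right)} = 6 \left(-8\right) = -48$)
$G = \frac{500629}{198648}$ ($G = \left(-2369\right) \left(- \frac{1}{2232}\right) + 1558 \cdot \frac{1}{1068} = \frac{2369}{2232} + \frac{779}{534} = \frac{500629}{198648} \approx 2.5202$)
$m{\left(X \right)} = 12$ ($m{\left(X \right)} = 4 \cdot 3 = 12$)
$\frac{2652}{G} + \frac{L{\left(-13,13 \left(-4\right) \right)}}{m{\left(y{\left(-5,-1 \right)} \right)}} = \frac{2652}{\frac{500629}{198648}} - \frac{48}{12} = 2652 \cdot \frac{198648}{500629} - 4 = \frac{526814496}{500629} - 4 = \frac{524811980}{500629}$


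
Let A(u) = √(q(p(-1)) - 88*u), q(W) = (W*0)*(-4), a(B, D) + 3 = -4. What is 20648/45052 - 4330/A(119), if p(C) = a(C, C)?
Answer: 5162/11263 + 2165*I*√2618/2618 ≈ 0.45831 + 42.313*I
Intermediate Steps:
a(B, D) = -7 (a(B, D) = -3 - 4 = -7)
p(C) = -7
q(W) = 0 (q(W) = 0*(-4) = 0)
A(u) = 2*√22*√(-u) (A(u) = √(0 - 88*u) = √(-88*u) = 2*√22*√(-u))
20648/45052 - 4330/A(119) = 20648/45052 - 4330*(-I*√2618/5236) = 20648*(1/45052) - 4330*(-I*√2618/5236) = 5162/11263 - 4330*(-I*√2618/5236) = 5162/11263 - (-2165)*I*√2618/2618 = 5162/11263 + 2165*I*√2618/2618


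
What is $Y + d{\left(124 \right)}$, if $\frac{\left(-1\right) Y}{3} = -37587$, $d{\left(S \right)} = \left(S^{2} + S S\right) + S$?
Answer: $143637$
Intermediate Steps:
$d{\left(S \right)} = S + 2 S^{2}$ ($d{\left(S \right)} = \left(S^{2} + S^{2}\right) + S = 2 S^{2} + S = S + 2 S^{2}$)
$Y = 112761$ ($Y = \left(-3\right) \left(-37587\right) = 112761$)
$Y + d{\left(124 \right)} = 112761 + 124 \left(1 + 2 \cdot 124\right) = 112761 + 124 \left(1 + 248\right) = 112761 + 124 \cdot 249 = 112761 + 30876 = 143637$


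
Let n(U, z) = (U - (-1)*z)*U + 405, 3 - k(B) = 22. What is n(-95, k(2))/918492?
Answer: 3745/306164 ≈ 0.012232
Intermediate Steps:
k(B) = -19 (k(B) = 3 - 1*22 = 3 - 22 = -19)
n(U, z) = 405 + U*(U + z) (n(U, z) = (U + z)*U + 405 = U*(U + z) + 405 = 405 + U*(U + z))
n(-95, k(2))/918492 = (405 + (-95)**2 - 95*(-19))/918492 = (405 + 9025 + 1805)*(1/918492) = 11235*(1/918492) = 3745/306164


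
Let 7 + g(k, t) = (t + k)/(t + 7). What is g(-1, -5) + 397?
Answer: 387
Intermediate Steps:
g(k, t) = -7 + (k + t)/(7 + t) (g(k, t) = -7 + (t + k)/(t + 7) = -7 + (k + t)/(7 + t))
g(-1, -5) + 397 = (-49 - 1 - 6*(-5))/(7 - 5) + 397 = (-49 - 1 + 30)/2 + 397 = (½)*(-20) + 397 = -10 + 397 = 387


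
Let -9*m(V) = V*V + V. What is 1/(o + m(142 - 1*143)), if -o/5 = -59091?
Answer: 1/295455 ≈ 3.3846e-6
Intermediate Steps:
m(V) = -V/9 - V²/9 (m(V) = -(V*V + V)/9 = -(V² + V)/9 = -(V + V²)/9 = -V/9 - V²/9)
o = 295455 (o = -5*(-59091) = 295455)
1/(o + m(142 - 1*143)) = 1/(295455 - (142 - 1*143)*(1 + (142 - 1*143))/9) = 1/(295455 - (142 - 143)*(1 + (142 - 143))/9) = 1/(295455 - ⅑*(-1)*(1 - 1)) = 1/(295455 - ⅑*(-1)*0) = 1/(295455 + 0) = 1/295455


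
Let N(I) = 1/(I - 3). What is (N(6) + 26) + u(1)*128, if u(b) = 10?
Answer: 3919/3 ≈ 1306.3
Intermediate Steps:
N(I) = 1/(-3 + I)
(N(6) + 26) + u(1)*128 = (1/(-3 + 6) + 26) + 10*128 = (1/3 + 26) + 1280 = (⅓ + 26) + 1280 = 79/3 + 1280 = 3919/3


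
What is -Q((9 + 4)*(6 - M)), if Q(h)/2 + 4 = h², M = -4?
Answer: -33792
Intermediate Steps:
Q(h) = -8 + 2*h²
-Q((9 + 4)*(6 - M)) = -(-8 + 2*((9 + 4)*(6 - 1*(-4)))²) = -(-8 + 2*(13*(6 + 4))²) = -(-8 + 2*(13*10)²) = -(-8 + 2*130²) = -(-8 + 2*16900) = -(-8 + 33800) = -1*33792 = -33792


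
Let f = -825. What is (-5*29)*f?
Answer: 119625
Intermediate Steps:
(-5*29)*f = -5*29*(-825) = -145*(-825) = 119625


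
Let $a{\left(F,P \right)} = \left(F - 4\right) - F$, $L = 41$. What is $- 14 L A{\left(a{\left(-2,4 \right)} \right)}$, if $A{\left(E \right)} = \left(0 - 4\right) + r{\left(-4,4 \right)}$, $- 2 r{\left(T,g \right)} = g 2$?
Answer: $4592$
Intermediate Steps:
$r{\left(T,g \right)} = - g$ ($r{\left(T,g \right)} = - \frac{g 2}{2} = - \frac{2 g}{2} = - g$)
$a{\left(F,P \right)} = -4$ ($a{\left(F,P \right)} = \left(-4 + F\right) - F = -4$)
$A{\left(E \right)} = -8$ ($A{\left(E \right)} = \left(0 - 4\right) - 4 = -4 - 4 = -8$)
$- 14 L A{\left(a{\left(-2,4 \right)} \right)} = \left(-14\right) 41 \left(-8\right) = \left(-574\right) \left(-8\right) = 4592$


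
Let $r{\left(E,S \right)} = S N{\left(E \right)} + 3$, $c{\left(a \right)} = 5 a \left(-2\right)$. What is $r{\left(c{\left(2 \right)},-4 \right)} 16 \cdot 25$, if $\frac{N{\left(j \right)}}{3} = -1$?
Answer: $6000$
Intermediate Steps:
$N{\left(j \right)} = -3$ ($N{\left(j \right)} = 3 \left(-1\right) = -3$)
$c{\left(a \right)} = - 10 a$
$r{\left(E,S \right)} = 3 - 3 S$ ($r{\left(E,S \right)} = S \left(-3\right) + 3 = - 3 S + 3 = 3 - 3 S$)
$r{\left(c{\left(2 \right)},-4 \right)} 16 \cdot 25 = \left(3 - -12\right) 16 \cdot 25 = \left(3 + 12\right) 16 \cdot 25 = 15 \cdot 16 \cdot 25 = 240 \cdot 25 = 6000$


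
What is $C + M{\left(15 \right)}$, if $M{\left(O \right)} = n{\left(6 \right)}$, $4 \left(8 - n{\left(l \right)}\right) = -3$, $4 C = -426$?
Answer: $- \frac{391}{4} \approx -97.75$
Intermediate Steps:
$C = - \frac{213}{2}$ ($C = \frac{1}{4} \left(-426\right) = - \frac{213}{2} \approx -106.5$)
$n{\left(l \right)} = \frac{35}{4}$ ($n{\left(l \right)} = 8 - - \frac{3}{4} = 8 + \frac{3}{4} = \frac{35}{4}$)
$M{\left(O \right)} = \frac{35}{4}$
$C + M{\left(15 \right)} = - \frac{213}{2} + \frac{35}{4} = - \frac{391}{4}$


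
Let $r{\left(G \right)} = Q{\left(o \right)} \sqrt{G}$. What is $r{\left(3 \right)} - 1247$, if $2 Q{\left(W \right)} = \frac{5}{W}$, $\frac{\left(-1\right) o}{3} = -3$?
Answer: $-1247 + \frac{5 \sqrt{3}}{18} \approx -1246.5$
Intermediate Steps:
$o = 9$ ($o = \left(-3\right) \left(-3\right) = 9$)
$Q{\left(W \right)} = \frac{5}{2 W}$ ($Q{\left(W \right)} = \frac{5 \frac{1}{W}}{2} = \frac{5}{2 W}$)
$r{\left(G \right)} = \frac{5 \sqrt{G}}{18}$ ($r{\left(G \right)} = \frac{5}{2 \cdot 9} \sqrt{G} = \frac{5}{2} \cdot \frac{1}{9} \sqrt{G} = \frac{5 \sqrt{G}}{18}$)
$r{\left(3 \right)} - 1247 = \frac{5 \sqrt{3}}{18} - 1247 = -1247 + \frac{5 \sqrt{3}}{18}$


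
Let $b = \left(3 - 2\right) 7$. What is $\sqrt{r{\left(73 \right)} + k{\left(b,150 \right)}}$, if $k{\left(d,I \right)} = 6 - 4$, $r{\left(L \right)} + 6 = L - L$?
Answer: $2 i \approx 2.0 i$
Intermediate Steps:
$r{\left(L \right)} = -6$ ($r{\left(L \right)} = -6 + \left(L - L\right) = -6 + 0 = -6$)
$b = 7$ ($b = 1 \cdot 7 = 7$)
$k{\left(d,I \right)} = 2$ ($k{\left(d,I \right)} = 6 - 4 = 2$)
$\sqrt{r{\left(73 \right)} + k{\left(b,150 \right)}} = \sqrt{-6 + 2} = \sqrt{-4} = 2 i$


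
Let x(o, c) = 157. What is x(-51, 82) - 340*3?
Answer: -863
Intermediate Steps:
x(-51, 82) - 340*3 = 157 - 340*3 = 157 - 1*1020 = 157 - 1020 = -863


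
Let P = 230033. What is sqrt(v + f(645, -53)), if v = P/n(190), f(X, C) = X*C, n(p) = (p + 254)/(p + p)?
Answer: 10*sqrt(20045046)/111 ≈ 403.35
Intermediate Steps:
n(p) = (254 + p)/(2*p) (n(p) = (254 + p)/((2*p)) = (254 + p)*(1/(2*p)) = (254 + p)/(2*p))
f(X, C) = C*X
v = 21853135/111 (v = 230033/(((1/2)*(254 + 190)/190)) = 230033/(((1/2)*(1/190)*444)) = 230033/(111/95) = 230033*(95/111) = 21853135/111 ≈ 1.9688e+5)
sqrt(v + f(645, -53)) = sqrt(21853135/111 - 53*645) = sqrt(21853135/111 - 34185) = sqrt(18058600/111) = 10*sqrt(20045046)/111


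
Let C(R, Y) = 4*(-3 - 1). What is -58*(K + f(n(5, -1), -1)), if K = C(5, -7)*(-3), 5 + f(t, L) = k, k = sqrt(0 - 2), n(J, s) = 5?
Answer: -2494 - 58*I*sqrt(2) ≈ -2494.0 - 82.024*I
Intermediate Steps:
k = I*sqrt(2) (k = sqrt(-2) = I*sqrt(2) ≈ 1.4142*I)
C(R, Y) = -16 (C(R, Y) = 4*(-4) = -16)
f(t, L) = -5 + I*sqrt(2)
K = 48 (K = -16*(-3) = 48)
-58*(K + f(n(5, -1), -1)) = -58*(48 + (-5 + I*sqrt(2))) = -58*(43 + I*sqrt(2)) = -2494 - 58*I*sqrt(2)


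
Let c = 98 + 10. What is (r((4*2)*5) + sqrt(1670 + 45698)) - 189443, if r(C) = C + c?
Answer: -189295 + 2*sqrt(11842) ≈ -1.8908e+5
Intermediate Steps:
c = 108
r(C) = 108 + C (r(C) = C + 108 = 108 + C)
(r((4*2)*5) + sqrt(1670 + 45698)) - 189443 = ((108 + (4*2)*5) + sqrt(1670 + 45698)) - 189443 = ((108 + 8*5) + sqrt(47368)) - 189443 = ((108 + 40) + 2*sqrt(11842)) - 189443 = (148 + 2*sqrt(11842)) - 189443 = -189295 + 2*sqrt(11842)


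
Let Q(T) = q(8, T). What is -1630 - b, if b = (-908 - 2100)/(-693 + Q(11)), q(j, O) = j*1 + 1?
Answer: -279482/171 ≈ -1634.4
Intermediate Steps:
q(j, O) = 1 + j (q(j, O) = j + 1 = 1 + j)
Q(T) = 9 (Q(T) = 1 + 8 = 9)
b = 752/171 (b = (-908 - 2100)/(-693 + 9) = -3008/(-684) = -3008*(-1/684) = 752/171 ≈ 4.3977)
-1630 - b = -1630 - 1*752/171 = -1630 - 752/171 = -279482/171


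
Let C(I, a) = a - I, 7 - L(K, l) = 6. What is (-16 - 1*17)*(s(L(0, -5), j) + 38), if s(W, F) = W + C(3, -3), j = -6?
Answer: -1089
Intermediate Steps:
L(K, l) = 1 (L(K, l) = 7 - 1*6 = 7 - 6 = 1)
s(W, F) = -6 + W (s(W, F) = W + (-3 - 1*3) = W + (-3 - 3) = W - 6 = -6 + W)
(-16 - 1*17)*(s(L(0, -5), j) + 38) = (-16 - 1*17)*((-6 + 1) + 38) = (-16 - 17)*(-5 + 38) = -33*33 = -1089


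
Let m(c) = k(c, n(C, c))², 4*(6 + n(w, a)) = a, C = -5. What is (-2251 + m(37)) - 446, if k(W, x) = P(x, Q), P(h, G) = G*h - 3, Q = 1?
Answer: -43151/16 ≈ -2696.9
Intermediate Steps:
n(w, a) = -6 + a/4
P(h, G) = -3 + G*h
k(W, x) = -3 + x (k(W, x) = -3 + 1*x = -3 + x)
m(c) = (-9 + c/4)² (m(c) = (-3 + (-6 + c/4))² = (-9 + c/4)²)
(-2251 + m(37)) - 446 = (-2251 + (-36 + 37)²/16) - 446 = (-2251 + (1/16)*1²) - 446 = (-2251 + (1/16)*1) - 446 = (-2251 + 1/16) - 446 = -36015/16 - 446 = -43151/16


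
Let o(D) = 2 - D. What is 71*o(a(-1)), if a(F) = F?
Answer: 213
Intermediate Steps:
71*o(a(-1)) = 71*(2 - 1*(-1)) = 71*(2 + 1) = 71*3 = 213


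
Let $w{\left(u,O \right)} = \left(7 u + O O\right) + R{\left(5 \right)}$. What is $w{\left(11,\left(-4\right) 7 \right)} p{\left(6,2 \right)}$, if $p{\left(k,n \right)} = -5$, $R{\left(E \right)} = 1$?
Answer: $-4310$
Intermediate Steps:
$w{\left(u,O \right)} = 1 + O^{2} + 7 u$ ($w{\left(u,O \right)} = \left(7 u + O O\right) + 1 = \left(7 u + O^{2}\right) + 1 = \left(O^{2} + 7 u\right) + 1 = 1 + O^{2} + 7 u$)
$w{\left(11,\left(-4\right) 7 \right)} p{\left(6,2 \right)} = \left(1 + \left(\left(-4\right) 7\right)^{2} + 7 \cdot 11\right) \left(-5\right) = \left(1 + \left(-28\right)^{2} + 77\right) \left(-5\right) = \left(1 + 784 + 77\right) \left(-5\right) = 862 \left(-5\right) = -4310$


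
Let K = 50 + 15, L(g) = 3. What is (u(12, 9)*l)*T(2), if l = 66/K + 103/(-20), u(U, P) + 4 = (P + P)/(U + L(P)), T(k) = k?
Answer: 301/13 ≈ 23.154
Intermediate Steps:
K = 65
u(U, P) = -4 + 2*P/(3 + U) (u(U, P) = -4 + (P + P)/(U + 3) = -4 + (2*P)/(3 + U) = -4 + 2*P/(3 + U))
l = -215/52 (l = 66/65 + 103/(-20) = 66*(1/65) + 103*(-1/20) = 66/65 - 103/20 = -215/52 ≈ -4.1346)
(u(12, 9)*l)*T(2) = ((2*(-6 + 9 - 2*12)/(3 + 12))*(-215/52))*2 = ((2*(-6 + 9 - 24)/15)*(-215/52))*2 = ((2*(1/15)*(-21))*(-215/52))*2 = -14/5*(-215/52)*2 = (301/26)*2 = 301/13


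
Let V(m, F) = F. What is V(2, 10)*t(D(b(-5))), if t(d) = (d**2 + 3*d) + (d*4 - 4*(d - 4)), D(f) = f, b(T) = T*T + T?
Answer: 4760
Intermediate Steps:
b(T) = T + T**2 (b(T) = T**2 + T = T + T**2)
t(d) = 16 + d**2 + 3*d (t(d) = (d**2 + 3*d) + (4*d - 4*(-4 + d)) = (d**2 + 3*d) + (4*d + (16 - 4*d)) = (d**2 + 3*d) + 16 = 16 + d**2 + 3*d)
V(2, 10)*t(D(b(-5))) = 10*(16 + (-5*(1 - 5))**2 + 3*(-5*(1 - 5))) = 10*(16 + (-5*(-4))**2 + 3*(-5*(-4))) = 10*(16 + 20**2 + 3*20) = 10*(16 + 400 + 60) = 10*476 = 4760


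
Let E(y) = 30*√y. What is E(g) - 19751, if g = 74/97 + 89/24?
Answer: -19751 + 5*√6058038/194 ≈ -19688.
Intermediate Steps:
g = 10409/2328 (g = 74*(1/97) + 89*(1/24) = 74/97 + 89/24 = 10409/2328 ≈ 4.4712)
E(g) - 19751 = 30*√(10409/2328) - 19751 = 30*(√6058038/1164) - 19751 = 5*√6058038/194 - 19751 = -19751 + 5*√6058038/194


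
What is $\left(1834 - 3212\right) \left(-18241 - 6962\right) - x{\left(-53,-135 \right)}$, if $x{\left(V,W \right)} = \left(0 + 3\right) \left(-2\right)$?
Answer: $34729740$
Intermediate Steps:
$x{\left(V,W \right)} = -6$ ($x{\left(V,W \right)} = 3 \left(-2\right) = -6$)
$\left(1834 - 3212\right) \left(-18241 - 6962\right) - x{\left(-53,-135 \right)} = \left(1834 - 3212\right) \left(-18241 - 6962\right) - -6 = \left(-1378\right) \left(-25203\right) + 6 = 34729734 + 6 = 34729740$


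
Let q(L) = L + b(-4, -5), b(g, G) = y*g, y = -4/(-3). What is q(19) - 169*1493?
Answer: -756910/3 ≈ -2.5230e+5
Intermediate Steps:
y = 4/3 (y = -4*(-1/3) = 4/3 ≈ 1.3333)
b(g, G) = 4*g/3
q(L) = -16/3 + L (q(L) = L + (4/3)*(-4) = L - 16/3 = -16/3 + L)
q(19) - 169*1493 = (-16/3 + 19) - 169*1493 = 41/3 - 252317 = -756910/3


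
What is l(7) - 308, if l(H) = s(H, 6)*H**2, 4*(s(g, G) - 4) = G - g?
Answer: -497/4 ≈ -124.25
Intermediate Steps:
s(g, G) = 4 - g/4 + G/4 (s(g, G) = 4 + (G - g)/4 = 4 + (-g/4 + G/4) = 4 - g/4 + G/4)
l(H) = H**2*(11/2 - H/4) (l(H) = (4 - H/4 + (1/4)*6)*H**2 = (4 - H/4 + 3/2)*H**2 = (11/2 - H/4)*H**2 = H**2*(11/2 - H/4))
l(7) - 308 = (1/4)*7**2*(22 - 1*7) - 308 = (1/4)*49*(22 - 7) - 308 = (1/4)*49*15 - 308 = 735/4 - 308 = -497/4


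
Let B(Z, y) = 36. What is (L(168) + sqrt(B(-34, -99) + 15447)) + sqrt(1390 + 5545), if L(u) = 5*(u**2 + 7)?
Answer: 141155 + sqrt(6935) + sqrt(15483) ≈ 1.4136e+5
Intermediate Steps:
L(u) = 35 + 5*u**2 (L(u) = 5*(7 + u**2) = 35 + 5*u**2)
(L(168) + sqrt(B(-34, -99) + 15447)) + sqrt(1390 + 5545) = ((35 + 5*168**2) + sqrt(36 + 15447)) + sqrt(1390 + 5545) = ((35 + 5*28224) + sqrt(15483)) + sqrt(6935) = ((35 + 141120) + sqrt(15483)) + sqrt(6935) = (141155 + sqrt(15483)) + sqrt(6935) = 141155 + sqrt(6935) + sqrt(15483)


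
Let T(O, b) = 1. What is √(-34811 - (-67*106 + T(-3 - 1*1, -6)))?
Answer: I*√27710 ≈ 166.46*I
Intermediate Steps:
√(-34811 - (-67*106 + T(-3 - 1*1, -6))) = √(-34811 - (-67*106 + 1)) = √(-34811 - (-7102 + 1)) = √(-34811 - 1*(-7101)) = √(-34811 + 7101) = √(-27710) = I*√27710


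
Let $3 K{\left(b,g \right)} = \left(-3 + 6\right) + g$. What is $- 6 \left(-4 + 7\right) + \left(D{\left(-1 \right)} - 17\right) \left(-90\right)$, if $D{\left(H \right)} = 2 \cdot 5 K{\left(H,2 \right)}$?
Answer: $12$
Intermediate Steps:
$K{\left(b,g \right)} = 1 + \frac{g}{3}$ ($K{\left(b,g \right)} = \frac{\left(-3 + 6\right) + g}{3} = \frac{3 + g}{3} = 1 + \frac{g}{3}$)
$D{\left(H \right)} = \frac{50}{3}$ ($D{\left(H \right)} = 2 \cdot 5 \left(1 + \frac{1}{3} \cdot 2\right) = 10 \left(1 + \frac{2}{3}\right) = 10 \cdot \frac{5}{3} = \frac{50}{3}$)
$- 6 \left(-4 + 7\right) + \left(D{\left(-1 \right)} - 17\right) \left(-90\right) = - 6 \left(-4 + 7\right) + \left(\frac{50}{3} - 17\right) \left(-90\right) = \left(-6\right) 3 + \left(\frac{50}{3} - 17\right) \left(-90\right) = -18 - -30 = -18 + 30 = 12$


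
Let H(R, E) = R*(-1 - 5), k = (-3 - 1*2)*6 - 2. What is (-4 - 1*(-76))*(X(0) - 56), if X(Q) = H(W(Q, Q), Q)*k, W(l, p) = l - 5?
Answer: -73152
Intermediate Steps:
W(l, p) = -5 + l
k = -32 (k = (-3 - 2)*6 - 2 = -5*6 - 2 = -30 - 2 = -32)
H(R, E) = -6*R (H(R, E) = R*(-6) = -6*R)
X(Q) = -960 + 192*Q (X(Q) = -6*(-5 + Q)*(-32) = (30 - 6*Q)*(-32) = -960 + 192*Q)
(-4 - 1*(-76))*(X(0) - 56) = (-4 - 1*(-76))*((-960 + 192*0) - 56) = (-4 + 76)*((-960 + 0) - 56) = 72*(-960 - 56) = 72*(-1016) = -73152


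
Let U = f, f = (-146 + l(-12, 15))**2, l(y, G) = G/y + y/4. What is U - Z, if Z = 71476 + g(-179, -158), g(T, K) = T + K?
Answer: -777023/16 ≈ -48564.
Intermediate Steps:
g(T, K) = K + T
l(y, G) = y/4 + G/y (l(y, G) = G/y + y*(1/4) = G/y + y/4 = y/4 + G/y)
f = 361201/16 (f = (-146 + ((1/4)*(-12) + 15/(-12)))**2 = (-146 + (-3 + 15*(-1/12)))**2 = (-146 + (-3 - 5/4))**2 = (-146 - 17/4)**2 = (-601/4)**2 = 361201/16 ≈ 22575.)
U = 361201/16 ≈ 22575.
Z = 71139 (Z = 71476 + (-158 - 179) = 71476 - 337 = 71139)
U - Z = 361201/16 - 1*71139 = 361201/16 - 71139 = -777023/16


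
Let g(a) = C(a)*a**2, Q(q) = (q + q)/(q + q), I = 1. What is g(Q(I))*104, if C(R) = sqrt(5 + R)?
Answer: 104*sqrt(6) ≈ 254.75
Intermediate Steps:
Q(q) = 1 (Q(q) = (2*q)/((2*q)) = (2*q)*(1/(2*q)) = 1)
g(a) = a**2*sqrt(5 + a) (g(a) = sqrt(5 + a)*a**2 = a**2*sqrt(5 + a))
g(Q(I))*104 = (1**2*sqrt(5 + 1))*104 = (1*sqrt(6))*104 = sqrt(6)*104 = 104*sqrt(6)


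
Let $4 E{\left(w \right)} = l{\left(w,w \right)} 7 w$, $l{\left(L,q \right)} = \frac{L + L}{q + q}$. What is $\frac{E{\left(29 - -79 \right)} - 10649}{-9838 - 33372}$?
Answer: $\frac{1046}{4321} \approx 0.24207$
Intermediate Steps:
$l{\left(L,q \right)} = \frac{L}{q}$ ($l{\left(L,q \right)} = \frac{2 L}{2 q} = 2 L \frac{1}{2 q} = \frac{L}{q}$)
$E{\left(w \right)} = \frac{7 w}{4}$ ($E{\left(w \right)} = \frac{\frac{w}{w} 7 w}{4} = \frac{1 \cdot 7 w}{4} = \frac{7 w}{4}$)
$\frac{E{\left(29 - -79 \right)} - 10649}{-9838 - 33372} = \frac{\frac{7 \left(29 - -79\right)}{4} - 10649}{-9838 - 33372} = \frac{\frac{7 \left(29 + 79\right)}{4} - 10649}{-43210} = \left(\frac{7}{4} \cdot 108 - 10649\right) \left(- \frac{1}{43210}\right) = \left(189 - 10649\right) \left(- \frac{1}{43210}\right) = \left(-10460\right) \left(- \frac{1}{43210}\right) = \frac{1046}{4321}$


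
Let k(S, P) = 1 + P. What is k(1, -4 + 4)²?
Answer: 1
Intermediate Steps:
k(1, -4 + 4)² = (1 + (-4 + 4))² = (1 + 0)² = 1² = 1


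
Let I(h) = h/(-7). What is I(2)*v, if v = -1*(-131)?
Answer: -262/7 ≈ -37.429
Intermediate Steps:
I(h) = -h/7 (I(h) = h*(-⅐) = -h/7)
v = 131
I(2)*v = -⅐*2*131 = -2/7*131 = -262/7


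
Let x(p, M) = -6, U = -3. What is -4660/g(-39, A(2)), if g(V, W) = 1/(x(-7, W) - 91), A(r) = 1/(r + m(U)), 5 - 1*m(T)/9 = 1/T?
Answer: 452020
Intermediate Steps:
m(T) = 45 - 9/T
A(r) = 1/(48 + r) (A(r) = 1/(r + (45 - 9/(-3))) = 1/(r + (45 - 9*(-⅓))) = 1/(r + (45 + 3)) = 1/(r + 48) = 1/(48 + r))
g(V, W) = -1/97 (g(V, W) = 1/(-6 - 91) = 1/(-97) = -1/97)
-4660/g(-39, A(2)) = -4660/(-1/97) = -4660*(-97) = 452020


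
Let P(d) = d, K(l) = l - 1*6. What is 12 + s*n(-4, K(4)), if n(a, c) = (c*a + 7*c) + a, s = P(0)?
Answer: 12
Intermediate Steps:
K(l) = -6 + l (K(l) = l - 6 = -6 + l)
s = 0
n(a, c) = a + 7*c + a*c (n(a, c) = (a*c + 7*c) + a = (7*c + a*c) + a = a + 7*c + a*c)
12 + s*n(-4, K(4)) = 12 + 0*(-4 + 7*(-6 + 4) - 4*(-6 + 4)) = 12 + 0*(-4 + 7*(-2) - 4*(-2)) = 12 + 0*(-4 - 14 + 8) = 12 + 0*(-10) = 12 + 0 = 12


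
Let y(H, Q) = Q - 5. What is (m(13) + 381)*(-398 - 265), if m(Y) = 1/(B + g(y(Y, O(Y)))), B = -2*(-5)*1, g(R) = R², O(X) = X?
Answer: -18693285/74 ≈ -2.5261e+5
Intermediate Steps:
y(H, Q) = -5 + Q
B = 10 (B = 10*1 = 10)
m(Y) = 1/(10 + (-5 + Y)²)
(m(13) + 381)*(-398 - 265) = (1/(10 + (-5 + 13)²) + 381)*(-398 - 265) = (1/(10 + 8²) + 381)*(-663) = (1/(10 + 64) + 381)*(-663) = (1/74 + 381)*(-663) = (28195/74)*(-663) = -18693285/74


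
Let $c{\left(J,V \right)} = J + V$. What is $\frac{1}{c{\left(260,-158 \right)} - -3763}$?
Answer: $\frac{1}{3865} \approx 0.00025873$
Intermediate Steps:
$\frac{1}{c{\left(260,-158 \right)} - -3763} = \frac{1}{\left(260 - 158\right) - -3763} = \frac{1}{102 + \left(-23833 + 27596\right)} = \frac{1}{102 + 3763} = \frac{1}{3865}$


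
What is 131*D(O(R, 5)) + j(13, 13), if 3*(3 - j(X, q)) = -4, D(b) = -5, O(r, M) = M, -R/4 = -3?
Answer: -1952/3 ≈ -650.67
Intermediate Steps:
R = 12 (R = -4*(-3) = 12)
j(X, q) = 13/3 (j(X, q) = 3 - 1/3*(-4) = 3 + 4/3 = 13/3)
131*D(O(R, 5)) + j(13, 13) = 131*(-5) + 13/3 = -655 + 13/3 = -1952/3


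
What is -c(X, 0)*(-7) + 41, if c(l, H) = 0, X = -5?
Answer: 41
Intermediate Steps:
-c(X, 0)*(-7) + 41 = -1*0*(-7) + 41 = 0*(-7) + 41 = 0 + 41 = 41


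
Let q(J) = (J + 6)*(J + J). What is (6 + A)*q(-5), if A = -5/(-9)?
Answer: -590/9 ≈ -65.556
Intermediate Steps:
A = 5/9 (A = -5*(-⅑) = 5/9 ≈ 0.55556)
q(J) = 2*J*(6 + J) (q(J) = (6 + J)*(2*J) = 2*J*(6 + J))
(6 + A)*q(-5) = (6 + 5/9)*(2*(-5)*(6 - 5)) = 59*(2*(-5)*1)/9 = (59/9)*(-10) = -590/9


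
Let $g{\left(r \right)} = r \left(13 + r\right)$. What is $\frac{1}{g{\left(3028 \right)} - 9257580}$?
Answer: $- \frac{1}{49432} \approx -2.023 \cdot 10^{-5}$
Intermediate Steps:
$\frac{1}{g{\left(3028 \right)} - 9257580} = \frac{1}{3028 \left(13 + 3028\right) - 9257580} = \frac{1}{3028 \cdot 3041 - 9257580} = \frac{1}{9208148 - 9257580} = \frac{1}{-49432} = - \frac{1}{49432}$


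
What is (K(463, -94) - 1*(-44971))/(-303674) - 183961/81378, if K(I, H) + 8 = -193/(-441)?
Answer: -1458318579889/605453377914 ≈ -2.4086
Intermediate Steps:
K(I, H) = -3335/441 (K(I, H) = -8 - 193/(-441) = -8 - 193*(-1/441) = -8 + 193/441 = -3335/441)
(K(463, -94) - 1*(-44971))/(-303674) - 183961/81378 = (-3335/441 - 1*(-44971))/(-303674) - 183961/81378 = (-3335/441 + 44971)*(-1/303674) - 183961*1/81378 = (19828876/441)*(-1/303674) - 183961/81378 = -9914438/66960117 - 183961/81378 = -1458318579889/605453377914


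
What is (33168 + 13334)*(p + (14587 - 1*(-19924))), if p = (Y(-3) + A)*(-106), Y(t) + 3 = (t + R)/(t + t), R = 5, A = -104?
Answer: 6401697830/3 ≈ 2.1339e+9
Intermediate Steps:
Y(t) = -3 + (5 + t)/(2*t) (Y(t) = -3 + (t + 5)/(t + t) = -3 + (5 + t)/((2*t)) = -3 + (5 + t)*(1/(2*t)) = -3 + (5 + t)/(2*t))
p = 34132/3 (p = ((5/2)*(1 - 1*(-3))/(-3) - 104)*(-106) = ((5/2)*(-⅓)*(1 + 3) - 104)*(-106) = ((5/2)*(-⅓)*4 - 104)*(-106) = (-10/3 - 104)*(-106) = -322/3*(-106) = 34132/3 ≈ 11377.)
(33168 + 13334)*(p + (14587 - 1*(-19924))) = (33168 + 13334)*(34132/3 + (14587 - 1*(-19924))) = 46502*(34132/3 + (14587 + 19924)) = 46502*(34132/3 + 34511) = 46502*(137665/3) = 6401697830/3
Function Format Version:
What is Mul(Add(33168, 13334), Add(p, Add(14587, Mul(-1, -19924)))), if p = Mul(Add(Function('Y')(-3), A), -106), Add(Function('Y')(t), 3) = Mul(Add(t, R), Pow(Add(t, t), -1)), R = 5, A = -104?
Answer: Rational(6401697830, 3) ≈ 2.1339e+9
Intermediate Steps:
Function('Y')(t) = Add(-3, Mul(Rational(1, 2), Pow(t, -1), Add(5, t))) (Function('Y')(t) = Add(-3, Mul(Add(t, 5), Pow(Add(t, t), -1))) = Add(-3, Mul(Add(5, t), Pow(Mul(2, t), -1))) = Add(-3, Mul(Add(5, t), Mul(Rational(1, 2), Pow(t, -1)))) = Add(-3, Mul(Rational(1, 2), Pow(t, -1), Add(5, t))))
p = Rational(34132, 3) (p = Mul(Add(Mul(Rational(5, 2), Pow(-3, -1), Add(1, Mul(-1, -3))), -104), -106) = Mul(Add(Mul(Rational(5, 2), Rational(-1, 3), Add(1, 3)), -104), -106) = Mul(Add(Mul(Rational(5, 2), Rational(-1, 3), 4), -104), -106) = Mul(Add(Rational(-10, 3), -104), -106) = Mul(Rational(-322, 3), -106) = Rational(34132, 3) ≈ 11377.)
Mul(Add(33168, 13334), Add(p, Add(14587, Mul(-1, -19924)))) = Mul(Add(33168, 13334), Add(Rational(34132, 3), Add(14587, Mul(-1, -19924)))) = Mul(46502, Add(Rational(34132, 3), Add(14587, 19924))) = Mul(46502, Add(Rational(34132, 3), 34511)) = Mul(46502, Rational(137665, 3)) = Rational(6401697830, 3)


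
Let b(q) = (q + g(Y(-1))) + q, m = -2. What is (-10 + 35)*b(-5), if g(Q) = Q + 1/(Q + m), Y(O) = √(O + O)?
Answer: -775/3 + 125*I*√2/6 ≈ -258.33 + 29.463*I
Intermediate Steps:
Y(O) = √2*√O (Y(O) = √(2*O) = √2*√O)
g(Q) = Q + 1/(-2 + Q) (g(Q) = Q + 1/(Q - 2) = Q + 1/(-2 + Q))
b(q) = 2*q + (-1 - 2*I*√2)/(-2 + I*√2) (b(q) = (q + (1 + (√2*√(-1))² - 2*√2*√(-1))/(-2 + √2*√(-1))) + q = (q + (1 + (√2*I)² - 2*√2*I)/(-2 + √2*I)) + q = (q + (1 + (I*√2)² - 2*I*√2)/(-2 + I*√2)) + q = (q + (1 - 2 - 2*I*√2)/(-2 + I*√2)) + q = (q + (-1 - 2*I*√2)/(-2 + I*√2)) + q = 2*q + (-1 - 2*I*√2)/(-2 + I*√2))
(-10 + 35)*b(-5) = (-10 + 35)*(-⅓ + 2*(-5) + 5*I*√2/6) = 25*(-⅓ - 10 + 5*I*√2/6) = 25*(-31/3 + 5*I*√2/6) = -775/3 + 125*I*√2/6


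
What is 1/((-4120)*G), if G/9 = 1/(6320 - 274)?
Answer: -3023/18540 ≈ -0.16305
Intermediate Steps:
G = 9/6046 (G = 9/(6320 - 274) = 9/6046 ≈ 0.0014886)
1/((-4120)*G) = 1/((-4120)*(9/6046)) = -1/4120*6046/9 = -3023/18540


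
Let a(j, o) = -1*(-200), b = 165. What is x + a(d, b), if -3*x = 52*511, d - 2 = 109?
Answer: -25972/3 ≈ -8657.3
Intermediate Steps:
d = 111 (d = 2 + 109 = 111)
a(j, o) = 200
x = -26572/3 (x = -52*511/3 = -1/3*26572 = -26572/3 ≈ -8857.3)
x + a(d, b) = -26572/3 + 200 = -25972/3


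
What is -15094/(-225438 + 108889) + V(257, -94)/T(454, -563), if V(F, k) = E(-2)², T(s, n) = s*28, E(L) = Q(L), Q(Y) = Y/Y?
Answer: 191991477/1481570888 ≈ 0.12959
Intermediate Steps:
Q(Y) = 1
E(L) = 1
T(s, n) = 28*s
V(F, k) = 1 (V(F, k) = 1² = 1)
-15094/(-225438 + 108889) + V(257, -94)/T(454, -563) = -15094/(-225438 + 108889) + 1/(28*454) = -15094/(-116549) + 1/12712 = -15094*(-1/116549) + 1*(1/12712) = 15094/116549 + 1/12712 = 191991477/1481570888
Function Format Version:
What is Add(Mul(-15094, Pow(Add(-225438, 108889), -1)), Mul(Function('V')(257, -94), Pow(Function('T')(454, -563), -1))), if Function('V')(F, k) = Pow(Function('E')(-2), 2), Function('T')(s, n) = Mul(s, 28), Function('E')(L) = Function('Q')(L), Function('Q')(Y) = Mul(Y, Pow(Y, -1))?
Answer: Rational(191991477, 1481570888) ≈ 0.12959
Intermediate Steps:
Function('Q')(Y) = 1
Function('E')(L) = 1
Function('T')(s, n) = Mul(28, s)
Function('V')(F, k) = 1 (Function('V')(F, k) = Pow(1, 2) = 1)
Add(Mul(-15094, Pow(Add(-225438, 108889), -1)), Mul(Function('V')(257, -94), Pow(Function('T')(454, -563), -1))) = Add(Mul(-15094, Pow(Add(-225438, 108889), -1)), Mul(1, Pow(Mul(28, 454), -1))) = Add(Mul(-15094, Pow(-116549, -1)), Mul(1, Pow(12712, -1))) = Add(Mul(-15094, Rational(-1, 116549)), Mul(1, Rational(1, 12712))) = Add(Rational(15094, 116549), Rational(1, 12712)) = Rational(191991477, 1481570888)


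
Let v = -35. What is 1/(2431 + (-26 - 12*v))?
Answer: 1/2825 ≈ 0.00035398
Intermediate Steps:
1/(2431 + (-26 - 12*v)) = 1/(2431 + (-26 - 12*(-35))) = 1/(2431 + (-26 + 420)) = 1/(2431 + 394) = 1/2825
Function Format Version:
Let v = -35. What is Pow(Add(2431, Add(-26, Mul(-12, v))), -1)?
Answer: Rational(1, 2825) ≈ 0.00035398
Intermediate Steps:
Pow(Add(2431, Add(-26, Mul(-12, v))), -1) = Pow(Add(2431, Add(-26, Mul(-12, -35))), -1) = Pow(Add(2431, Add(-26, 420)), -1) = Pow(Add(2431, 394), -1) = Pow(2825, -1) = Rational(1, 2825)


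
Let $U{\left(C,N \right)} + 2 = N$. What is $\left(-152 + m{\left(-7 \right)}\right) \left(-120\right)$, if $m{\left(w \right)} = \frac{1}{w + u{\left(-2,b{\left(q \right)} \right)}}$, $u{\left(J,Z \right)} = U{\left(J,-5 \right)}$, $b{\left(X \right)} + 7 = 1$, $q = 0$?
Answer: $\frac{127740}{7} \approx 18249.0$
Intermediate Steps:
$b{\left(X \right)} = -6$ ($b{\left(X \right)} = -7 + 1 = -6$)
$U{\left(C,N \right)} = -2 + N$
$u{\left(J,Z \right)} = -7$ ($u{\left(J,Z \right)} = -2 - 5 = -7$)
$m{\left(w \right)} = \frac{1}{-7 + w}$ ($m{\left(w \right)} = \frac{1}{w - 7} = \frac{1}{-7 + w}$)
$\left(-152 + m{\left(-7 \right)}\right) \left(-120\right) = \left(-152 + \frac{1}{-7 - 7}\right) \left(-120\right) = \left(-152 + \frac{1}{-14}\right) \left(-120\right) = \left(-152 - \frac{1}{14}\right) \left(-120\right) = \left(- \frac{2129}{14}\right) \left(-120\right) = \frac{127740}{7}$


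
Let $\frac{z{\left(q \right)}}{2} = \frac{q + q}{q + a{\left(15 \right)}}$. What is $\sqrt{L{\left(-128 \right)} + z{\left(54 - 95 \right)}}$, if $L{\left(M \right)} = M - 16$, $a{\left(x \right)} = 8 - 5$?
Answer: $\frac{i \sqrt{50426}}{19} \approx 11.819 i$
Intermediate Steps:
$a{\left(x \right)} = 3$
$L{\left(M \right)} = -16 + M$ ($L{\left(M \right)} = M - 16 = -16 + M$)
$z{\left(q \right)} = \frac{4 q}{3 + q}$ ($z{\left(q \right)} = 2 \frac{q + q}{q + 3} = 2 \frac{2 q}{3 + q} = \frac{4 q}{3 + q}$)
$\sqrt{L{\left(-128 \right)} + z{\left(54 - 95 \right)}} = \sqrt{\left(-16 - 128\right) + \frac{4 \left(54 - 95\right)}{3 + \left(54 - 95\right)}} = \sqrt{-144 + 4 \left(-41\right) \frac{1}{3 - 41}} = \sqrt{-144 + 4 \left(-41\right) \frac{1}{-38}} = \sqrt{-144 + 4 \left(-41\right) \left(- \frac{1}{38}\right)} = \sqrt{-144 + \frac{82}{19}} = \sqrt{- \frac{2654}{19}} = \frac{i \sqrt{50426}}{19}$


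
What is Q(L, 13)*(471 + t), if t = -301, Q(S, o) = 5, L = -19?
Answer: 850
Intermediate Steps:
Q(L, 13)*(471 + t) = 5*(471 - 301) = 5*170 = 850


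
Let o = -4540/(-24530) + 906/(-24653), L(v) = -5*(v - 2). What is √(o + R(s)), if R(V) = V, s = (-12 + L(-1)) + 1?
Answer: 24*√26338158033770/60473809 ≈ 2.0367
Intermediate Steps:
L(v) = 10 - 5*v (L(v) = -5*(-2 + v) = 10 - 5*v)
s = 4 (s = (-12 + (10 - 5*(-1))) + 1 = (-12 + (10 + 5)) + 1 = (-12 + 15) + 1 = 3 + 1 = 4)
o = 8970044/60473809 (o = -4540*(-1/24530) + 906*(-1/24653) = 454/2453 - 906/24653 = 8970044/60473809 ≈ 0.14833)
√(o + R(s)) = √(8970044/60473809 + 4) = √(250865280/60473809) = 24*√26338158033770/60473809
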